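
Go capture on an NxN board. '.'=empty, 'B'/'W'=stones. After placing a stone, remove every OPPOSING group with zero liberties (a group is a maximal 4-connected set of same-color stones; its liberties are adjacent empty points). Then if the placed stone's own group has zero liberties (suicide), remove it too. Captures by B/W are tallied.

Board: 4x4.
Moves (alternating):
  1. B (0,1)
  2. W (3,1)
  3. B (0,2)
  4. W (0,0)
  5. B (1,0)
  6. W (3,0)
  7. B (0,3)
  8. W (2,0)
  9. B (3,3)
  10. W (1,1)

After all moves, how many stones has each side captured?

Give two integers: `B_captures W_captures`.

Move 1: B@(0,1) -> caps B=0 W=0
Move 2: W@(3,1) -> caps B=0 W=0
Move 3: B@(0,2) -> caps B=0 W=0
Move 4: W@(0,0) -> caps B=0 W=0
Move 5: B@(1,0) -> caps B=1 W=0
Move 6: W@(3,0) -> caps B=1 W=0
Move 7: B@(0,3) -> caps B=1 W=0
Move 8: W@(2,0) -> caps B=1 W=0
Move 9: B@(3,3) -> caps B=1 W=0
Move 10: W@(1,1) -> caps B=1 W=0

Answer: 1 0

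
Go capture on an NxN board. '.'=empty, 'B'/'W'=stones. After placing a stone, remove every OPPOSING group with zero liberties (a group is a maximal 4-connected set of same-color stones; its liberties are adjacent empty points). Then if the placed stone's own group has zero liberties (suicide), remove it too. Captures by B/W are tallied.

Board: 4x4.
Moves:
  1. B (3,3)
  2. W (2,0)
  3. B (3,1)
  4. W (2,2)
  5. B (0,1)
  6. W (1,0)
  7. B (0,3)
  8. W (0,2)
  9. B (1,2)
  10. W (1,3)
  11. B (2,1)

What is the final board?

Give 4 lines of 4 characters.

Move 1: B@(3,3) -> caps B=0 W=0
Move 2: W@(2,0) -> caps B=0 W=0
Move 3: B@(3,1) -> caps B=0 W=0
Move 4: W@(2,2) -> caps B=0 W=0
Move 5: B@(0,1) -> caps B=0 W=0
Move 6: W@(1,0) -> caps B=0 W=0
Move 7: B@(0,3) -> caps B=0 W=0
Move 8: W@(0,2) -> caps B=0 W=0
Move 9: B@(1,2) -> caps B=1 W=0
Move 10: W@(1,3) -> caps B=1 W=0
Move 11: B@(2,1) -> caps B=1 W=0

Answer: .B.B
W.BW
WBW.
.B.B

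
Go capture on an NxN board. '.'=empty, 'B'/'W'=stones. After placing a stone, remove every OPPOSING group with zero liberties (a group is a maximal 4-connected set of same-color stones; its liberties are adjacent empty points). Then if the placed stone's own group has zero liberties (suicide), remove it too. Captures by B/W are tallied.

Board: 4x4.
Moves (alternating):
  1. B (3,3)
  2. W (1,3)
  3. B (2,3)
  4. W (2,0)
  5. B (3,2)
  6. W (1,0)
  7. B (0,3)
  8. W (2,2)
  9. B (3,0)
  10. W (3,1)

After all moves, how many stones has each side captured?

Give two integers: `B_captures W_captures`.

Move 1: B@(3,3) -> caps B=0 W=0
Move 2: W@(1,3) -> caps B=0 W=0
Move 3: B@(2,3) -> caps B=0 W=0
Move 4: W@(2,0) -> caps B=0 W=0
Move 5: B@(3,2) -> caps B=0 W=0
Move 6: W@(1,0) -> caps B=0 W=0
Move 7: B@(0,3) -> caps B=0 W=0
Move 8: W@(2,2) -> caps B=0 W=0
Move 9: B@(3,0) -> caps B=0 W=0
Move 10: W@(3,1) -> caps B=0 W=4

Answer: 0 4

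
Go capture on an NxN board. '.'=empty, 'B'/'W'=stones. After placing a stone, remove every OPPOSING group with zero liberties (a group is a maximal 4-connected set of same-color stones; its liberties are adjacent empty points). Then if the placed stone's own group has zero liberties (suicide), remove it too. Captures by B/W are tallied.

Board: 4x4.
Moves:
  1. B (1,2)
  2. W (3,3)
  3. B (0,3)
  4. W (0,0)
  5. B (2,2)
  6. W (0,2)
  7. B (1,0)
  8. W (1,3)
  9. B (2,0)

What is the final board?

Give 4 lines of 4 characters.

Move 1: B@(1,2) -> caps B=0 W=0
Move 2: W@(3,3) -> caps B=0 W=0
Move 3: B@(0,3) -> caps B=0 W=0
Move 4: W@(0,0) -> caps B=0 W=0
Move 5: B@(2,2) -> caps B=0 W=0
Move 6: W@(0,2) -> caps B=0 W=0
Move 7: B@(1,0) -> caps B=0 W=0
Move 8: W@(1,3) -> caps B=0 W=1
Move 9: B@(2,0) -> caps B=0 W=1

Answer: W.W.
B.BW
B.B.
...W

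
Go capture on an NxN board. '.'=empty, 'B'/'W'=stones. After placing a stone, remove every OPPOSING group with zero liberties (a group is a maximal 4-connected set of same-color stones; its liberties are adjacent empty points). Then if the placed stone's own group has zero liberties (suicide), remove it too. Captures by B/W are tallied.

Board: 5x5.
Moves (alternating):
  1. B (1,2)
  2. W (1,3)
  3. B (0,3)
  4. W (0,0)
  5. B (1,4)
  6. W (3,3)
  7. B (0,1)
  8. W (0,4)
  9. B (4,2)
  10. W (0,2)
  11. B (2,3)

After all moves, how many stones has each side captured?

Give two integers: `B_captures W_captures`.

Answer: 1 0

Derivation:
Move 1: B@(1,2) -> caps B=0 W=0
Move 2: W@(1,3) -> caps B=0 W=0
Move 3: B@(0,3) -> caps B=0 W=0
Move 4: W@(0,0) -> caps B=0 W=0
Move 5: B@(1,4) -> caps B=0 W=0
Move 6: W@(3,3) -> caps B=0 W=0
Move 7: B@(0,1) -> caps B=0 W=0
Move 8: W@(0,4) -> caps B=0 W=0
Move 9: B@(4,2) -> caps B=0 W=0
Move 10: W@(0,2) -> caps B=0 W=0
Move 11: B@(2,3) -> caps B=1 W=0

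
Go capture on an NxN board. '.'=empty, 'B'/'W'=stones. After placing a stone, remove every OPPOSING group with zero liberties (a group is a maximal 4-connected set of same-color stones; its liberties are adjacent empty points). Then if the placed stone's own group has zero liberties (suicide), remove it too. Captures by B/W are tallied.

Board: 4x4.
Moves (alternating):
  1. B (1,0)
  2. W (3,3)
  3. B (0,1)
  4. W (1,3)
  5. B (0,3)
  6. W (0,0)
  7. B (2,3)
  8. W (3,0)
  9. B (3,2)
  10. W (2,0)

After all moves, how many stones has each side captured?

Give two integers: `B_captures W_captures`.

Move 1: B@(1,0) -> caps B=0 W=0
Move 2: W@(3,3) -> caps B=0 W=0
Move 3: B@(0,1) -> caps B=0 W=0
Move 4: W@(1,3) -> caps B=0 W=0
Move 5: B@(0,3) -> caps B=0 W=0
Move 6: W@(0,0) -> caps B=0 W=0
Move 7: B@(2,3) -> caps B=0 W=0
Move 8: W@(3,0) -> caps B=0 W=0
Move 9: B@(3,2) -> caps B=1 W=0
Move 10: W@(2,0) -> caps B=1 W=0

Answer: 1 0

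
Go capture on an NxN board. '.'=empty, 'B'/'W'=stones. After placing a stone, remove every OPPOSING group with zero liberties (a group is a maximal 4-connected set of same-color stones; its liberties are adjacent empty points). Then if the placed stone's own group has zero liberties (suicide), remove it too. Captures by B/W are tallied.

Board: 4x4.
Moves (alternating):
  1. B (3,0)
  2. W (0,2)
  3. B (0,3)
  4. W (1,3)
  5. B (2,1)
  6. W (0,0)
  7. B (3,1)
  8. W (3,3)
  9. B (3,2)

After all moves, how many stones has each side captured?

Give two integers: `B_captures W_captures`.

Answer: 0 1

Derivation:
Move 1: B@(3,0) -> caps B=0 W=0
Move 2: W@(0,2) -> caps B=0 W=0
Move 3: B@(0,3) -> caps B=0 W=0
Move 4: W@(1,3) -> caps B=0 W=1
Move 5: B@(2,1) -> caps B=0 W=1
Move 6: W@(0,0) -> caps B=0 W=1
Move 7: B@(3,1) -> caps B=0 W=1
Move 8: W@(3,3) -> caps B=0 W=1
Move 9: B@(3,2) -> caps B=0 W=1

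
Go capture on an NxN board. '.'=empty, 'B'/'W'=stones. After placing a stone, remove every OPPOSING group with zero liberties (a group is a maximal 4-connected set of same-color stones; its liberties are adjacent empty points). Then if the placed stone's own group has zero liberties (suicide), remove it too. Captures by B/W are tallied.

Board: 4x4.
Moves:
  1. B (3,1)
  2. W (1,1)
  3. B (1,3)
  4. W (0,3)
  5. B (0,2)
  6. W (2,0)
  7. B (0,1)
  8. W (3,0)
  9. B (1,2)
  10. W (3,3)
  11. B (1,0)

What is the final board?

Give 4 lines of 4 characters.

Move 1: B@(3,1) -> caps B=0 W=0
Move 2: W@(1,1) -> caps B=0 W=0
Move 3: B@(1,3) -> caps B=0 W=0
Move 4: W@(0,3) -> caps B=0 W=0
Move 5: B@(0,2) -> caps B=1 W=0
Move 6: W@(2,0) -> caps B=1 W=0
Move 7: B@(0,1) -> caps B=1 W=0
Move 8: W@(3,0) -> caps B=1 W=0
Move 9: B@(1,2) -> caps B=1 W=0
Move 10: W@(3,3) -> caps B=1 W=0
Move 11: B@(1,0) -> caps B=1 W=0

Answer: .BB.
BWBB
W...
WB.W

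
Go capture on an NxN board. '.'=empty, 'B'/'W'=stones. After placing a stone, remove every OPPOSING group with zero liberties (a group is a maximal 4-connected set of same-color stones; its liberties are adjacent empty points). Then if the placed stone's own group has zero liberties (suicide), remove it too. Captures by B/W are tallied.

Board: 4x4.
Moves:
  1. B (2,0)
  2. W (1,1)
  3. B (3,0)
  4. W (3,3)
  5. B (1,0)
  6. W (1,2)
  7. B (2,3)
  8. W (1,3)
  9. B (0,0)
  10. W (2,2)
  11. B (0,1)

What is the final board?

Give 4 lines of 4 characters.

Move 1: B@(2,0) -> caps B=0 W=0
Move 2: W@(1,1) -> caps B=0 W=0
Move 3: B@(3,0) -> caps B=0 W=0
Move 4: W@(3,3) -> caps B=0 W=0
Move 5: B@(1,0) -> caps B=0 W=0
Move 6: W@(1,2) -> caps B=0 W=0
Move 7: B@(2,3) -> caps B=0 W=0
Move 8: W@(1,3) -> caps B=0 W=0
Move 9: B@(0,0) -> caps B=0 W=0
Move 10: W@(2,2) -> caps B=0 W=1
Move 11: B@(0,1) -> caps B=0 W=1

Answer: BB..
BWWW
B.W.
B..W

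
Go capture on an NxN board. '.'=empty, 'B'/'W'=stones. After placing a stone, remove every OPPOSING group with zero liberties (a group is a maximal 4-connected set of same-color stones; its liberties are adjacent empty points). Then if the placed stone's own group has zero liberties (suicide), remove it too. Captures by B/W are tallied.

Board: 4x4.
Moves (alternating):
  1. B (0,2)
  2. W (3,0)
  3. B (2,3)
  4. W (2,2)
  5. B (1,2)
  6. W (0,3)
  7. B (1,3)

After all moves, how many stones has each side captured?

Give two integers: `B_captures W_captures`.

Answer: 1 0

Derivation:
Move 1: B@(0,2) -> caps B=0 W=0
Move 2: W@(3,0) -> caps B=0 W=0
Move 3: B@(2,3) -> caps B=0 W=0
Move 4: W@(2,2) -> caps B=0 W=0
Move 5: B@(1,2) -> caps B=0 W=0
Move 6: W@(0,3) -> caps B=0 W=0
Move 7: B@(1,3) -> caps B=1 W=0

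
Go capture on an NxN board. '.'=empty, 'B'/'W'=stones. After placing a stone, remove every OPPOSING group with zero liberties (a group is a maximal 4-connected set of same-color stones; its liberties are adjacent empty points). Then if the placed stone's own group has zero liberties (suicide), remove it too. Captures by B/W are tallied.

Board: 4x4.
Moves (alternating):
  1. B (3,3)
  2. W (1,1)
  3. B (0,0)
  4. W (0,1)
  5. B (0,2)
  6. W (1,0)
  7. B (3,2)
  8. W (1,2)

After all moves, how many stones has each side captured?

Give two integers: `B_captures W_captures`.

Move 1: B@(3,3) -> caps B=0 W=0
Move 2: W@(1,1) -> caps B=0 W=0
Move 3: B@(0,0) -> caps B=0 W=0
Move 4: W@(0,1) -> caps B=0 W=0
Move 5: B@(0,2) -> caps B=0 W=0
Move 6: W@(1,0) -> caps B=0 W=1
Move 7: B@(3,2) -> caps B=0 W=1
Move 8: W@(1,2) -> caps B=0 W=1

Answer: 0 1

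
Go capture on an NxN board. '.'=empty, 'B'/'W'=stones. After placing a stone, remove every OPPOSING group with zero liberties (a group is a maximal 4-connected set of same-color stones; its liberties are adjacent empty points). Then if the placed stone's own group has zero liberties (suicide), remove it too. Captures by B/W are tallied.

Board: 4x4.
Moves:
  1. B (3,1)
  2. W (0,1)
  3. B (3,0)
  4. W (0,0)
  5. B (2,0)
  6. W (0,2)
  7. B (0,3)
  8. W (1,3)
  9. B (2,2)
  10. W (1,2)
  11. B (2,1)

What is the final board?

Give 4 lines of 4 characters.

Answer: WWW.
..WW
BBB.
BB..

Derivation:
Move 1: B@(3,1) -> caps B=0 W=0
Move 2: W@(0,1) -> caps B=0 W=0
Move 3: B@(3,0) -> caps B=0 W=0
Move 4: W@(0,0) -> caps B=0 W=0
Move 5: B@(2,0) -> caps B=0 W=0
Move 6: W@(0,2) -> caps B=0 W=0
Move 7: B@(0,3) -> caps B=0 W=0
Move 8: W@(1,3) -> caps B=0 W=1
Move 9: B@(2,2) -> caps B=0 W=1
Move 10: W@(1,2) -> caps B=0 W=1
Move 11: B@(2,1) -> caps B=0 W=1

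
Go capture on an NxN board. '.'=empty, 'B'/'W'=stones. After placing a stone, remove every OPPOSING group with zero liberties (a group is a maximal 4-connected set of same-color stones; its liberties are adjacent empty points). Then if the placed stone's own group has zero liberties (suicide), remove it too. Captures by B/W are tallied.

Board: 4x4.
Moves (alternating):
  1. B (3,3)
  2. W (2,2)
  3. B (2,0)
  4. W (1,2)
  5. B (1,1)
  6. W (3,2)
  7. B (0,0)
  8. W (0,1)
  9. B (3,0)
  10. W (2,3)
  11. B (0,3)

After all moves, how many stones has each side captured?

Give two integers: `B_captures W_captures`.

Move 1: B@(3,3) -> caps B=0 W=0
Move 2: W@(2,2) -> caps B=0 W=0
Move 3: B@(2,0) -> caps B=0 W=0
Move 4: W@(1,2) -> caps B=0 W=0
Move 5: B@(1,1) -> caps B=0 W=0
Move 6: W@(3,2) -> caps B=0 W=0
Move 7: B@(0,0) -> caps B=0 W=0
Move 8: W@(0,1) -> caps B=0 W=0
Move 9: B@(3,0) -> caps B=0 W=0
Move 10: W@(2,3) -> caps B=0 W=1
Move 11: B@(0,3) -> caps B=0 W=1

Answer: 0 1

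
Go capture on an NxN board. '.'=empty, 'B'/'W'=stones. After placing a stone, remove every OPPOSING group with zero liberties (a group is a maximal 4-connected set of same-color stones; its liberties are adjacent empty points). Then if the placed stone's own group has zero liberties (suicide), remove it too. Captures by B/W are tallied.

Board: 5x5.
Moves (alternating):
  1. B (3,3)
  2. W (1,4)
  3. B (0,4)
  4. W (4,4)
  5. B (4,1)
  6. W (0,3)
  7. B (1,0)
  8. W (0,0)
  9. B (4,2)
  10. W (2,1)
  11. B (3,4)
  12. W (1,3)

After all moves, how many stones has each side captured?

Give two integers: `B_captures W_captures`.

Answer: 0 1

Derivation:
Move 1: B@(3,3) -> caps B=0 W=0
Move 2: W@(1,4) -> caps B=0 W=0
Move 3: B@(0,4) -> caps B=0 W=0
Move 4: W@(4,4) -> caps B=0 W=0
Move 5: B@(4,1) -> caps B=0 W=0
Move 6: W@(0,3) -> caps B=0 W=1
Move 7: B@(1,0) -> caps B=0 W=1
Move 8: W@(0,0) -> caps B=0 W=1
Move 9: B@(4,2) -> caps B=0 W=1
Move 10: W@(2,1) -> caps B=0 W=1
Move 11: B@(3,4) -> caps B=0 W=1
Move 12: W@(1,3) -> caps B=0 W=1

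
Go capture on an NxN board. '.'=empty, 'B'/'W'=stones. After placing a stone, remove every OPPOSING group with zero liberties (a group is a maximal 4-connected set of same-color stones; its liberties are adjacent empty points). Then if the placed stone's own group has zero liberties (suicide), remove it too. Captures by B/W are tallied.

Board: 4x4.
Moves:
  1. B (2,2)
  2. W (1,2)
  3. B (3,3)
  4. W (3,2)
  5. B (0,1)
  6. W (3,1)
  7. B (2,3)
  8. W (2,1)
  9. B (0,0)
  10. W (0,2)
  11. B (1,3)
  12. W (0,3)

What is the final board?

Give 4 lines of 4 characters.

Answer: BBWW
..W.
.W..
.WW.

Derivation:
Move 1: B@(2,2) -> caps B=0 W=0
Move 2: W@(1,2) -> caps B=0 W=0
Move 3: B@(3,3) -> caps B=0 W=0
Move 4: W@(3,2) -> caps B=0 W=0
Move 5: B@(0,1) -> caps B=0 W=0
Move 6: W@(3,1) -> caps B=0 W=0
Move 7: B@(2,3) -> caps B=0 W=0
Move 8: W@(2,1) -> caps B=0 W=0
Move 9: B@(0,0) -> caps B=0 W=0
Move 10: W@(0,2) -> caps B=0 W=0
Move 11: B@(1,3) -> caps B=0 W=0
Move 12: W@(0,3) -> caps B=0 W=4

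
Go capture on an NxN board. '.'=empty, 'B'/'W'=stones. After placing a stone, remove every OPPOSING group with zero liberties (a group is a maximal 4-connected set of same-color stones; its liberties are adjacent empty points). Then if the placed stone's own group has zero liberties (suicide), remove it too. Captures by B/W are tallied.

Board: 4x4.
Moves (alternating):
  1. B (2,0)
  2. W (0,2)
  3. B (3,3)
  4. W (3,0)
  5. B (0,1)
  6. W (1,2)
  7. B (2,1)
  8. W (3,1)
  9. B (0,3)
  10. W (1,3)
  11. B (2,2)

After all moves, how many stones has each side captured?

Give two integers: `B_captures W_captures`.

Move 1: B@(2,0) -> caps B=0 W=0
Move 2: W@(0,2) -> caps B=0 W=0
Move 3: B@(3,3) -> caps B=0 W=0
Move 4: W@(3,0) -> caps B=0 W=0
Move 5: B@(0,1) -> caps B=0 W=0
Move 6: W@(1,2) -> caps B=0 W=0
Move 7: B@(2,1) -> caps B=0 W=0
Move 8: W@(3,1) -> caps B=0 W=0
Move 9: B@(0,3) -> caps B=0 W=0
Move 10: W@(1,3) -> caps B=0 W=1
Move 11: B@(2,2) -> caps B=0 W=1

Answer: 0 1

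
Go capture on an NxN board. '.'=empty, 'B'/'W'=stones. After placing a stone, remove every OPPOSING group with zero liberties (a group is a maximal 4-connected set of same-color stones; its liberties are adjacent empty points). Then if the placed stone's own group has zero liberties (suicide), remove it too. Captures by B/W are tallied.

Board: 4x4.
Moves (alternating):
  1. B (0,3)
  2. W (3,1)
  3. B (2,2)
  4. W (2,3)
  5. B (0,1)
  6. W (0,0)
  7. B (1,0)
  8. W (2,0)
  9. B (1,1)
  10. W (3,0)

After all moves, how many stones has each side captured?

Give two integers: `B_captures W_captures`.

Move 1: B@(0,3) -> caps B=0 W=0
Move 2: W@(3,1) -> caps B=0 W=0
Move 3: B@(2,2) -> caps B=0 W=0
Move 4: W@(2,3) -> caps B=0 W=0
Move 5: B@(0,1) -> caps B=0 W=0
Move 6: W@(0,0) -> caps B=0 W=0
Move 7: B@(1,0) -> caps B=1 W=0
Move 8: W@(2,0) -> caps B=1 W=0
Move 9: B@(1,1) -> caps B=1 W=0
Move 10: W@(3,0) -> caps B=1 W=0

Answer: 1 0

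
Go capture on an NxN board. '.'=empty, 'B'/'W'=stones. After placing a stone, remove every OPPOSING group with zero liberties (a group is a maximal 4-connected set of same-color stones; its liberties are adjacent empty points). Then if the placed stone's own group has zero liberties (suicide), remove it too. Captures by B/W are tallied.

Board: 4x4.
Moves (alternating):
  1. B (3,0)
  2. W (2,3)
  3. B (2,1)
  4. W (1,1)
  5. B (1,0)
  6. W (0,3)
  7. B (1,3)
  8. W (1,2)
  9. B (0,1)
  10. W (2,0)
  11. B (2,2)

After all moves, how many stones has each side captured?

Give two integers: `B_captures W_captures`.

Move 1: B@(3,0) -> caps B=0 W=0
Move 2: W@(2,3) -> caps B=0 W=0
Move 3: B@(2,1) -> caps B=0 W=0
Move 4: W@(1,1) -> caps B=0 W=0
Move 5: B@(1,0) -> caps B=0 W=0
Move 6: W@(0,3) -> caps B=0 W=0
Move 7: B@(1,3) -> caps B=0 W=0
Move 8: W@(1,2) -> caps B=0 W=1
Move 9: B@(0,1) -> caps B=0 W=1
Move 10: W@(2,0) -> caps B=0 W=1
Move 11: B@(2,2) -> caps B=0 W=1

Answer: 0 1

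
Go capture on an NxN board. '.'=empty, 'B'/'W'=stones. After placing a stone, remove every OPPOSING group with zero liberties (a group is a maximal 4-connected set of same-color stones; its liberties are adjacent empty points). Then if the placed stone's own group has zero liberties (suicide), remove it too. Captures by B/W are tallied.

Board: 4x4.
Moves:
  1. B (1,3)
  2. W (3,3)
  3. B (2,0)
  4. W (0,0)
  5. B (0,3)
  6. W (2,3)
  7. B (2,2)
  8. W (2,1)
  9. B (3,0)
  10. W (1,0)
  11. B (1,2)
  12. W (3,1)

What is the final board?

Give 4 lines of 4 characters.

Move 1: B@(1,3) -> caps B=0 W=0
Move 2: W@(3,3) -> caps B=0 W=0
Move 3: B@(2,0) -> caps B=0 W=0
Move 4: W@(0,0) -> caps B=0 W=0
Move 5: B@(0,3) -> caps B=0 W=0
Move 6: W@(2,3) -> caps B=0 W=0
Move 7: B@(2,2) -> caps B=0 W=0
Move 8: W@(2,1) -> caps B=0 W=0
Move 9: B@(3,0) -> caps B=0 W=0
Move 10: W@(1,0) -> caps B=0 W=0
Move 11: B@(1,2) -> caps B=0 W=0
Move 12: W@(3,1) -> caps B=0 W=2

Answer: W..B
W.BB
.WBW
.W.W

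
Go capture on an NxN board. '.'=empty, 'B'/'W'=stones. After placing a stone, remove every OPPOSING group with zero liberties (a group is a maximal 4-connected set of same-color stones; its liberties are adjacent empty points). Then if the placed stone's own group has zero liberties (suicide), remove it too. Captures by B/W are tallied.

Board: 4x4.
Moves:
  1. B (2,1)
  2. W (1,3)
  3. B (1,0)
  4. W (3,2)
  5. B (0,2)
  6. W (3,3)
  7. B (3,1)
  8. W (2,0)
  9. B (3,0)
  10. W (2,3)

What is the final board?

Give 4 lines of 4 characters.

Answer: ..B.
B..W
.B.W
BBWW

Derivation:
Move 1: B@(2,1) -> caps B=0 W=0
Move 2: W@(1,3) -> caps B=0 W=0
Move 3: B@(1,0) -> caps B=0 W=0
Move 4: W@(3,2) -> caps B=0 W=0
Move 5: B@(0,2) -> caps B=0 W=0
Move 6: W@(3,3) -> caps B=0 W=0
Move 7: B@(3,1) -> caps B=0 W=0
Move 8: W@(2,0) -> caps B=0 W=0
Move 9: B@(3,0) -> caps B=1 W=0
Move 10: W@(2,3) -> caps B=1 W=0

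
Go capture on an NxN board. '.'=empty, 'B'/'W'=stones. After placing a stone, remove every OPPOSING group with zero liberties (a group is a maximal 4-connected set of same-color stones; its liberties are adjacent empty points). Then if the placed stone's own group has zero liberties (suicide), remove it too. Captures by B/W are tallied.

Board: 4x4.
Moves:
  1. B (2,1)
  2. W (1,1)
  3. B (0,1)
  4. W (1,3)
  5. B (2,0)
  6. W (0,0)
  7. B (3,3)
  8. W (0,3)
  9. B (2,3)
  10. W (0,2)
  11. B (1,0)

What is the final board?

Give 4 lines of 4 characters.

Move 1: B@(2,1) -> caps B=0 W=0
Move 2: W@(1,1) -> caps B=0 W=0
Move 3: B@(0,1) -> caps B=0 W=0
Move 4: W@(1,3) -> caps B=0 W=0
Move 5: B@(2,0) -> caps B=0 W=0
Move 6: W@(0,0) -> caps B=0 W=0
Move 7: B@(3,3) -> caps B=0 W=0
Move 8: W@(0,3) -> caps B=0 W=0
Move 9: B@(2,3) -> caps B=0 W=0
Move 10: W@(0,2) -> caps B=0 W=1
Move 11: B@(1,0) -> caps B=0 W=1

Answer: W.WW
BW.W
BB.B
...B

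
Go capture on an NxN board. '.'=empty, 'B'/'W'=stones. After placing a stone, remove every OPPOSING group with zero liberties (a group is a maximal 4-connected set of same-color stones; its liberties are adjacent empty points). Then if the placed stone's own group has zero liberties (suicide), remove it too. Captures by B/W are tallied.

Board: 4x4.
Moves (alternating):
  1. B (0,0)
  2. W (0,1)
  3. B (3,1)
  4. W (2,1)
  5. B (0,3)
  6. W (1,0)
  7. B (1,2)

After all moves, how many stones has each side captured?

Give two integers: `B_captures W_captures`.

Answer: 0 1

Derivation:
Move 1: B@(0,0) -> caps B=0 W=0
Move 2: W@(0,1) -> caps B=0 W=0
Move 3: B@(3,1) -> caps B=0 W=0
Move 4: W@(2,1) -> caps B=0 W=0
Move 5: B@(0,3) -> caps B=0 W=0
Move 6: W@(1,0) -> caps B=0 W=1
Move 7: B@(1,2) -> caps B=0 W=1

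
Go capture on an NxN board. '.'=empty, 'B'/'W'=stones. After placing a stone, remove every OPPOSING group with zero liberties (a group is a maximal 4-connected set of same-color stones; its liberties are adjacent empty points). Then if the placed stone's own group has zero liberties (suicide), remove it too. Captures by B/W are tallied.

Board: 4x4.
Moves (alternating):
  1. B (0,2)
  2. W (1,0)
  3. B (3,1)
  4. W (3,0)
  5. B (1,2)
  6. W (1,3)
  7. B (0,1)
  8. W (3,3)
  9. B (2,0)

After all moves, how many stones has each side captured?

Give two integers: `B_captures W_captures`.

Answer: 1 0

Derivation:
Move 1: B@(0,2) -> caps B=0 W=0
Move 2: W@(1,0) -> caps B=0 W=0
Move 3: B@(3,1) -> caps B=0 W=0
Move 4: W@(3,0) -> caps B=0 W=0
Move 5: B@(1,2) -> caps B=0 W=0
Move 6: W@(1,3) -> caps B=0 W=0
Move 7: B@(0,1) -> caps B=0 W=0
Move 8: W@(3,3) -> caps B=0 W=0
Move 9: B@(2,0) -> caps B=1 W=0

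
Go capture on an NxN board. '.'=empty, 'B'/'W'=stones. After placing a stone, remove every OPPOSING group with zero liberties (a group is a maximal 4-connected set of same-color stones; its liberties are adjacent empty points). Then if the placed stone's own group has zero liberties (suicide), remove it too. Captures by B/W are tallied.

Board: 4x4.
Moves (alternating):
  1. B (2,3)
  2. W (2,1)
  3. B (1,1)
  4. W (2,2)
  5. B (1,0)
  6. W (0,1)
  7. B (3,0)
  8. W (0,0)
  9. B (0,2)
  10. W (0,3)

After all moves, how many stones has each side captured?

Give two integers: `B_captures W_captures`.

Move 1: B@(2,3) -> caps B=0 W=0
Move 2: W@(2,1) -> caps B=0 W=0
Move 3: B@(1,1) -> caps B=0 W=0
Move 4: W@(2,2) -> caps B=0 W=0
Move 5: B@(1,0) -> caps B=0 W=0
Move 6: W@(0,1) -> caps B=0 W=0
Move 7: B@(3,0) -> caps B=0 W=0
Move 8: W@(0,0) -> caps B=0 W=0
Move 9: B@(0,2) -> caps B=2 W=0
Move 10: W@(0,3) -> caps B=2 W=0

Answer: 2 0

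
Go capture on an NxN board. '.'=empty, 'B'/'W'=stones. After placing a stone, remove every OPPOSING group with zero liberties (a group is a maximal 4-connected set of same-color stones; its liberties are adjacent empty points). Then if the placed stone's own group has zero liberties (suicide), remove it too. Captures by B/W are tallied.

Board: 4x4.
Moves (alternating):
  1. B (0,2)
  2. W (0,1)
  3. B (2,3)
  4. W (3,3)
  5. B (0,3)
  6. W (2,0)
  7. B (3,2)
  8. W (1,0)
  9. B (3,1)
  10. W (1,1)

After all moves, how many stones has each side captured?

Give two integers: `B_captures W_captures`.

Answer: 1 0

Derivation:
Move 1: B@(0,2) -> caps B=0 W=0
Move 2: W@(0,1) -> caps B=0 W=0
Move 3: B@(2,3) -> caps B=0 W=0
Move 4: W@(3,3) -> caps B=0 W=0
Move 5: B@(0,3) -> caps B=0 W=0
Move 6: W@(2,0) -> caps B=0 W=0
Move 7: B@(3,2) -> caps B=1 W=0
Move 8: W@(1,0) -> caps B=1 W=0
Move 9: B@(3,1) -> caps B=1 W=0
Move 10: W@(1,1) -> caps B=1 W=0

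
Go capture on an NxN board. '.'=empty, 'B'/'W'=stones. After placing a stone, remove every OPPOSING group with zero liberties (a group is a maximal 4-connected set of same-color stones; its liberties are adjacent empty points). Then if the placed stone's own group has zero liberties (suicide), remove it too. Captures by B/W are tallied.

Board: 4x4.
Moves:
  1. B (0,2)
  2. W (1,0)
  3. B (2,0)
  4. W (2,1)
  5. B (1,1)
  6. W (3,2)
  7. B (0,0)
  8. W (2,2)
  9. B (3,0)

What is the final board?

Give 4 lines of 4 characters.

Answer: B.B.
.B..
BWW.
B.W.

Derivation:
Move 1: B@(0,2) -> caps B=0 W=0
Move 2: W@(1,0) -> caps B=0 W=0
Move 3: B@(2,0) -> caps B=0 W=0
Move 4: W@(2,1) -> caps B=0 W=0
Move 5: B@(1,1) -> caps B=0 W=0
Move 6: W@(3,2) -> caps B=0 W=0
Move 7: B@(0,0) -> caps B=1 W=0
Move 8: W@(2,2) -> caps B=1 W=0
Move 9: B@(3,0) -> caps B=1 W=0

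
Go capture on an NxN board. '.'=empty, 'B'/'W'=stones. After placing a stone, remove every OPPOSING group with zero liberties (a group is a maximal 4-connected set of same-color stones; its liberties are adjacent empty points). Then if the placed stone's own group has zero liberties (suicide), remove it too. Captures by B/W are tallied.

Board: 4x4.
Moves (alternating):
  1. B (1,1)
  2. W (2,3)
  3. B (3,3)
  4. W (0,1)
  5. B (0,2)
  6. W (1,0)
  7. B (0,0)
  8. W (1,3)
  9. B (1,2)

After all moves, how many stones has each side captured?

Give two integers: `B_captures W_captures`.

Answer: 1 0

Derivation:
Move 1: B@(1,1) -> caps B=0 W=0
Move 2: W@(2,3) -> caps B=0 W=0
Move 3: B@(3,3) -> caps B=0 W=0
Move 4: W@(0,1) -> caps B=0 W=0
Move 5: B@(0,2) -> caps B=0 W=0
Move 6: W@(1,0) -> caps B=0 W=0
Move 7: B@(0,0) -> caps B=1 W=0
Move 8: W@(1,3) -> caps B=1 W=0
Move 9: B@(1,2) -> caps B=1 W=0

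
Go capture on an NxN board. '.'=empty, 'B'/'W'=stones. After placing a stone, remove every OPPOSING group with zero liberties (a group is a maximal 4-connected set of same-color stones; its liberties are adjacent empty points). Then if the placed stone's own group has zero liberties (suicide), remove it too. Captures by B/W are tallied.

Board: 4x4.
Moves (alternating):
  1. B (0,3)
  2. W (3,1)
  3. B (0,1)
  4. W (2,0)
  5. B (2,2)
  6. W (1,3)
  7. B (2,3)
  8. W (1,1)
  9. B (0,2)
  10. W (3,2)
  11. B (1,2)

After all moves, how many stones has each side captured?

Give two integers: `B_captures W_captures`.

Move 1: B@(0,3) -> caps B=0 W=0
Move 2: W@(3,1) -> caps B=0 W=0
Move 3: B@(0,1) -> caps B=0 W=0
Move 4: W@(2,0) -> caps B=0 W=0
Move 5: B@(2,2) -> caps B=0 W=0
Move 6: W@(1,3) -> caps B=0 W=0
Move 7: B@(2,3) -> caps B=0 W=0
Move 8: W@(1,1) -> caps B=0 W=0
Move 9: B@(0,2) -> caps B=0 W=0
Move 10: W@(3,2) -> caps B=0 W=0
Move 11: B@(1,2) -> caps B=1 W=0

Answer: 1 0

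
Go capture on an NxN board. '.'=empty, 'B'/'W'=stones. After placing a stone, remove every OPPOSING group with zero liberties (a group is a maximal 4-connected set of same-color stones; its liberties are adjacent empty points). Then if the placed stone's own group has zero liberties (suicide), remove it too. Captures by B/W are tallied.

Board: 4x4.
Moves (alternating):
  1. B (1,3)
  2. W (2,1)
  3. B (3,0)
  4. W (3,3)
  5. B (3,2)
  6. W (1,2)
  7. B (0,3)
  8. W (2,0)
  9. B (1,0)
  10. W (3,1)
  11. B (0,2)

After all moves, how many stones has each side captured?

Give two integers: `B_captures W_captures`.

Answer: 0 1

Derivation:
Move 1: B@(1,3) -> caps B=0 W=0
Move 2: W@(2,1) -> caps B=0 W=0
Move 3: B@(3,0) -> caps B=0 W=0
Move 4: W@(3,3) -> caps B=0 W=0
Move 5: B@(3,2) -> caps B=0 W=0
Move 6: W@(1,2) -> caps B=0 W=0
Move 7: B@(0,3) -> caps B=0 W=0
Move 8: W@(2,0) -> caps B=0 W=0
Move 9: B@(1,0) -> caps B=0 W=0
Move 10: W@(3,1) -> caps B=0 W=1
Move 11: B@(0,2) -> caps B=0 W=1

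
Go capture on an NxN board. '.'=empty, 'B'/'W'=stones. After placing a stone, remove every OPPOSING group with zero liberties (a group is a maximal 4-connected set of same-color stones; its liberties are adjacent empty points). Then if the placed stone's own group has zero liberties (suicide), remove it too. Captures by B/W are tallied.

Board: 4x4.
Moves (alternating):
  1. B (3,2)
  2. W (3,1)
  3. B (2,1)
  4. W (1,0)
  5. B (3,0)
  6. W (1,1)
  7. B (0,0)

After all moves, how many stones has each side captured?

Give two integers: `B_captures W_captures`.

Answer: 1 0

Derivation:
Move 1: B@(3,2) -> caps B=0 W=0
Move 2: W@(3,1) -> caps B=0 W=0
Move 3: B@(2,1) -> caps B=0 W=0
Move 4: W@(1,0) -> caps B=0 W=0
Move 5: B@(3,0) -> caps B=1 W=0
Move 6: W@(1,1) -> caps B=1 W=0
Move 7: B@(0,0) -> caps B=1 W=0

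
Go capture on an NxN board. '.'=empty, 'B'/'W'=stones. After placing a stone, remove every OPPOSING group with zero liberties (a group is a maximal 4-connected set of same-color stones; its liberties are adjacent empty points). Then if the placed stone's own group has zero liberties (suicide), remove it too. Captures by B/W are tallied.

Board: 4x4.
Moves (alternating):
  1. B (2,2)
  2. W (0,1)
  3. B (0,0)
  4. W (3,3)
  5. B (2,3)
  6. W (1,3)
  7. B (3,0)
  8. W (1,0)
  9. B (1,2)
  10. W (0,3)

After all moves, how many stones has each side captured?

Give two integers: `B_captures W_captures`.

Answer: 0 1

Derivation:
Move 1: B@(2,2) -> caps B=0 W=0
Move 2: W@(0,1) -> caps B=0 W=0
Move 3: B@(0,0) -> caps B=0 W=0
Move 4: W@(3,3) -> caps B=0 W=0
Move 5: B@(2,3) -> caps B=0 W=0
Move 6: W@(1,3) -> caps B=0 W=0
Move 7: B@(3,0) -> caps B=0 W=0
Move 8: W@(1,0) -> caps B=0 W=1
Move 9: B@(1,2) -> caps B=0 W=1
Move 10: W@(0,3) -> caps B=0 W=1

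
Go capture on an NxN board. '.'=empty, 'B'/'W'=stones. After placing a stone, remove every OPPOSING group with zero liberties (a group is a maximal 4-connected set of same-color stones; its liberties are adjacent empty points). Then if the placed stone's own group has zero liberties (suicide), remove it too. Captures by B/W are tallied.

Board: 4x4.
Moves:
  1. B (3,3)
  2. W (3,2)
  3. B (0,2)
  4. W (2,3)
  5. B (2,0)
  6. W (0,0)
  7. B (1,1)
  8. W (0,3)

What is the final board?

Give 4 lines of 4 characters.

Answer: W.BW
.B..
B..W
..W.

Derivation:
Move 1: B@(3,3) -> caps B=0 W=0
Move 2: W@(3,2) -> caps B=0 W=0
Move 3: B@(0,2) -> caps B=0 W=0
Move 4: W@(2,3) -> caps B=0 W=1
Move 5: B@(2,0) -> caps B=0 W=1
Move 6: W@(0,0) -> caps B=0 W=1
Move 7: B@(1,1) -> caps B=0 W=1
Move 8: W@(0,3) -> caps B=0 W=1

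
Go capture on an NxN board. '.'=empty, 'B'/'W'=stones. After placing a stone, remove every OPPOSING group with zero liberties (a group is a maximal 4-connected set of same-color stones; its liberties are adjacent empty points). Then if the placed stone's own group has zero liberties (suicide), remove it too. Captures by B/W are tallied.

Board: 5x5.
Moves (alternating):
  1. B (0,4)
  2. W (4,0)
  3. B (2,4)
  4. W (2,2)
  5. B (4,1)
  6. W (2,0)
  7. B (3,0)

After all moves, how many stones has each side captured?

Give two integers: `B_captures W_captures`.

Move 1: B@(0,4) -> caps B=0 W=0
Move 2: W@(4,0) -> caps B=0 W=0
Move 3: B@(2,4) -> caps B=0 W=0
Move 4: W@(2,2) -> caps B=0 W=0
Move 5: B@(4,1) -> caps B=0 W=0
Move 6: W@(2,0) -> caps B=0 W=0
Move 7: B@(3,0) -> caps B=1 W=0

Answer: 1 0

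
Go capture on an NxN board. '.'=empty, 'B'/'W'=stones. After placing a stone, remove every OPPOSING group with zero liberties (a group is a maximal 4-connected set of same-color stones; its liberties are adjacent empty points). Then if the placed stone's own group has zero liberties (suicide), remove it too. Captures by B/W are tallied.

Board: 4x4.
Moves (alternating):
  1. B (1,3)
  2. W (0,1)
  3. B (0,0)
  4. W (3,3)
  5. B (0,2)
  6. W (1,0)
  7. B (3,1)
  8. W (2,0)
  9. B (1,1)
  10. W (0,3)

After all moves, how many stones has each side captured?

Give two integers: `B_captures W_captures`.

Answer: 0 1

Derivation:
Move 1: B@(1,3) -> caps B=0 W=0
Move 2: W@(0,1) -> caps B=0 W=0
Move 3: B@(0,0) -> caps B=0 W=0
Move 4: W@(3,3) -> caps B=0 W=0
Move 5: B@(0,2) -> caps B=0 W=0
Move 6: W@(1,0) -> caps B=0 W=1
Move 7: B@(3,1) -> caps B=0 W=1
Move 8: W@(2,0) -> caps B=0 W=1
Move 9: B@(1,1) -> caps B=0 W=1
Move 10: W@(0,3) -> caps B=0 W=1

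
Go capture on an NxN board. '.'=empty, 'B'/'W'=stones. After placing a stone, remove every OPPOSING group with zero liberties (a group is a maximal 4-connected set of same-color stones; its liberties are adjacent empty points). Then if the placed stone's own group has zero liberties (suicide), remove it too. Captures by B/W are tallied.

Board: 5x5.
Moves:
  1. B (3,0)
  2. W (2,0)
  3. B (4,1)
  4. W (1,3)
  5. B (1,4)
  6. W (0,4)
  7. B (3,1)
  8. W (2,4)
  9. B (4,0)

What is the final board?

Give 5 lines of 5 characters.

Answer: ....W
...W.
W...W
BB...
BB...

Derivation:
Move 1: B@(3,0) -> caps B=0 W=0
Move 2: W@(2,0) -> caps B=0 W=0
Move 3: B@(4,1) -> caps B=0 W=0
Move 4: W@(1,3) -> caps B=0 W=0
Move 5: B@(1,4) -> caps B=0 W=0
Move 6: W@(0,4) -> caps B=0 W=0
Move 7: B@(3,1) -> caps B=0 W=0
Move 8: W@(2,4) -> caps B=0 W=1
Move 9: B@(4,0) -> caps B=0 W=1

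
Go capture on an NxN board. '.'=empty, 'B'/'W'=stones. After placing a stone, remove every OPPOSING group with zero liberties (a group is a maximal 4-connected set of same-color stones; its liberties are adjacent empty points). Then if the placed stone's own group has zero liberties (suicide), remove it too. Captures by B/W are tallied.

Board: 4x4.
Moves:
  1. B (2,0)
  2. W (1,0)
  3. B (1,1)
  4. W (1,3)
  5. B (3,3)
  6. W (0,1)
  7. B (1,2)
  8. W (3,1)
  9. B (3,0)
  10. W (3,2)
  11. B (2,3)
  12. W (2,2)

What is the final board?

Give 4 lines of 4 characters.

Answer: .W..
WBBW
B.W.
BWW.

Derivation:
Move 1: B@(2,0) -> caps B=0 W=0
Move 2: W@(1,0) -> caps B=0 W=0
Move 3: B@(1,1) -> caps B=0 W=0
Move 4: W@(1,3) -> caps B=0 W=0
Move 5: B@(3,3) -> caps B=0 W=0
Move 6: W@(0,1) -> caps B=0 W=0
Move 7: B@(1,2) -> caps B=0 W=0
Move 8: W@(3,1) -> caps B=0 W=0
Move 9: B@(3,0) -> caps B=0 W=0
Move 10: W@(3,2) -> caps B=0 W=0
Move 11: B@(2,3) -> caps B=0 W=0
Move 12: W@(2,2) -> caps B=0 W=2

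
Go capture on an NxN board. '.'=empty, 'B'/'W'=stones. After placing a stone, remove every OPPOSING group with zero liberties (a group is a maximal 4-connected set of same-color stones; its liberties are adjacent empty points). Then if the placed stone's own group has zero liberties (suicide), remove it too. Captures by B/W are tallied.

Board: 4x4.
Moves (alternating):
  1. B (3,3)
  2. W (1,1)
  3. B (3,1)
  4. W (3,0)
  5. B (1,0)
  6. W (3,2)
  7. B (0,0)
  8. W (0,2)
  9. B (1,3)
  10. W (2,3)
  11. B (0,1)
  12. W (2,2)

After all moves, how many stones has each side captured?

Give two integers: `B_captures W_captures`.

Move 1: B@(3,3) -> caps B=0 W=0
Move 2: W@(1,1) -> caps B=0 W=0
Move 3: B@(3,1) -> caps B=0 W=0
Move 4: W@(3,0) -> caps B=0 W=0
Move 5: B@(1,0) -> caps B=0 W=0
Move 6: W@(3,2) -> caps B=0 W=0
Move 7: B@(0,0) -> caps B=0 W=0
Move 8: W@(0,2) -> caps B=0 W=0
Move 9: B@(1,3) -> caps B=0 W=0
Move 10: W@(2,3) -> caps B=0 W=1
Move 11: B@(0,1) -> caps B=0 W=1
Move 12: W@(2,2) -> caps B=0 W=1

Answer: 0 1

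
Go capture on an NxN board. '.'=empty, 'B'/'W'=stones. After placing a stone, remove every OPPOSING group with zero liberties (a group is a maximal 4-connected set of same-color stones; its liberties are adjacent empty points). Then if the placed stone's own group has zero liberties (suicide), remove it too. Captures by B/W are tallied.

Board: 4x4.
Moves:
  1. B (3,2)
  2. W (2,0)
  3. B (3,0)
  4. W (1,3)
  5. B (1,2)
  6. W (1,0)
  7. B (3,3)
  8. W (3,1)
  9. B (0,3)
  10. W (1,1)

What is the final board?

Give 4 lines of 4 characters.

Answer: ...B
WWBW
W...
.WBB

Derivation:
Move 1: B@(3,2) -> caps B=0 W=0
Move 2: W@(2,0) -> caps B=0 W=0
Move 3: B@(3,0) -> caps B=0 W=0
Move 4: W@(1,3) -> caps B=0 W=0
Move 5: B@(1,2) -> caps B=0 W=0
Move 6: W@(1,0) -> caps B=0 W=0
Move 7: B@(3,3) -> caps B=0 W=0
Move 8: W@(3,1) -> caps B=0 W=1
Move 9: B@(0,3) -> caps B=0 W=1
Move 10: W@(1,1) -> caps B=0 W=1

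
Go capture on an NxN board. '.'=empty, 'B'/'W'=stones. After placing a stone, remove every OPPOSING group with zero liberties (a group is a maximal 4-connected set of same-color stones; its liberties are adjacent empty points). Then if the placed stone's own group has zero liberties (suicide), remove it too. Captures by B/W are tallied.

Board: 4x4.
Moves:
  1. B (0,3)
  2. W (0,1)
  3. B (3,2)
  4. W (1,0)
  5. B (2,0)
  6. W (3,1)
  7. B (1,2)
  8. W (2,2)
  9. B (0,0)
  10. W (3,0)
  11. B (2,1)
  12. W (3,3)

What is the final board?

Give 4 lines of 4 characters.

Answer: .W.B
W.B.
BBW.
..BW

Derivation:
Move 1: B@(0,3) -> caps B=0 W=0
Move 2: W@(0,1) -> caps B=0 W=0
Move 3: B@(3,2) -> caps B=0 W=0
Move 4: W@(1,0) -> caps B=0 W=0
Move 5: B@(2,0) -> caps B=0 W=0
Move 6: W@(3,1) -> caps B=0 W=0
Move 7: B@(1,2) -> caps B=0 W=0
Move 8: W@(2,2) -> caps B=0 W=0
Move 9: B@(0,0) -> caps B=0 W=0
Move 10: W@(3,0) -> caps B=0 W=0
Move 11: B@(2,1) -> caps B=2 W=0
Move 12: W@(3,3) -> caps B=2 W=0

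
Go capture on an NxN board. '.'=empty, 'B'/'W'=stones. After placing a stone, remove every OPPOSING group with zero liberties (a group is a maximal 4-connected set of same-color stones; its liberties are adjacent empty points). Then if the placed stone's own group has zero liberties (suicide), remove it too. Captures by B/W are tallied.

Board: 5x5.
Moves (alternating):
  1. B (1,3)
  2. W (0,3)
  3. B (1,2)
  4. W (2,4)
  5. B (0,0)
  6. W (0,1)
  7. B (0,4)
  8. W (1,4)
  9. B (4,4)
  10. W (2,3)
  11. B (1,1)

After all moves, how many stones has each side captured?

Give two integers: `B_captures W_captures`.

Move 1: B@(1,3) -> caps B=0 W=0
Move 2: W@(0,3) -> caps B=0 W=0
Move 3: B@(1,2) -> caps B=0 W=0
Move 4: W@(2,4) -> caps B=0 W=0
Move 5: B@(0,0) -> caps B=0 W=0
Move 6: W@(0,1) -> caps B=0 W=0
Move 7: B@(0,4) -> caps B=0 W=0
Move 8: W@(1,4) -> caps B=0 W=1
Move 9: B@(4,4) -> caps B=0 W=1
Move 10: W@(2,3) -> caps B=0 W=1
Move 11: B@(1,1) -> caps B=0 W=1

Answer: 0 1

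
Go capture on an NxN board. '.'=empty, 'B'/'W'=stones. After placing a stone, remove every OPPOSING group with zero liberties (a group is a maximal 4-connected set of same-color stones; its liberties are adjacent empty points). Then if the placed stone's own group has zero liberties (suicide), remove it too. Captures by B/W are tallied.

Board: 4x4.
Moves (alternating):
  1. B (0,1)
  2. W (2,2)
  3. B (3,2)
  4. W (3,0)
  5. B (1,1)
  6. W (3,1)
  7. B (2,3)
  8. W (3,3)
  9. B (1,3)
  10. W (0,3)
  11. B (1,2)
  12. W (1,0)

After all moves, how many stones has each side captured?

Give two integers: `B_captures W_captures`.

Move 1: B@(0,1) -> caps B=0 W=0
Move 2: W@(2,2) -> caps B=0 W=0
Move 3: B@(3,2) -> caps B=0 W=0
Move 4: W@(3,0) -> caps B=0 W=0
Move 5: B@(1,1) -> caps B=0 W=0
Move 6: W@(3,1) -> caps B=0 W=0
Move 7: B@(2,3) -> caps B=0 W=0
Move 8: W@(3,3) -> caps B=0 W=1
Move 9: B@(1,3) -> caps B=0 W=1
Move 10: W@(0,3) -> caps B=0 W=1
Move 11: B@(1,2) -> caps B=0 W=1
Move 12: W@(1,0) -> caps B=0 W=1

Answer: 0 1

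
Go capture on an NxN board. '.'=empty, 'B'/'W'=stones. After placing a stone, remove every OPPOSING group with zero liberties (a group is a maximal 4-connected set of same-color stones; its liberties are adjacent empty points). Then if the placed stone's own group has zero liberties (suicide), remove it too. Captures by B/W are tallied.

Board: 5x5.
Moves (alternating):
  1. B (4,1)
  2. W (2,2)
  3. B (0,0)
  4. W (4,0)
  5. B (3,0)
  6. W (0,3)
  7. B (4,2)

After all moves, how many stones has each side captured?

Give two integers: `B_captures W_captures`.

Answer: 1 0

Derivation:
Move 1: B@(4,1) -> caps B=0 W=0
Move 2: W@(2,2) -> caps B=0 W=0
Move 3: B@(0,0) -> caps B=0 W=0
Move 4: W@(4,0) -> caps B=0 W=0
Move 5: B@(3,0) -> caps B=1 W=0
Move 6: W@(0,3) -> caps B=1 W=0
Move 7: B@(4,2) -> caps B=1 W=0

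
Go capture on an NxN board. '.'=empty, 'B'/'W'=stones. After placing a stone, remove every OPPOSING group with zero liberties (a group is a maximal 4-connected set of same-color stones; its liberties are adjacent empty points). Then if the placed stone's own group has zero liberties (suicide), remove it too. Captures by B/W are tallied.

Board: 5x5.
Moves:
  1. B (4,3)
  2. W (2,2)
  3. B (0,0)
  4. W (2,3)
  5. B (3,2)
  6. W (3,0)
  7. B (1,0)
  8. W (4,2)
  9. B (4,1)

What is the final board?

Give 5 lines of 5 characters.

Answer: B....
B....
..WW.
W.B..
.B.B.

Derivation:
Move 1: B@(4,3) -> caps B=0 W=0
Move 2: W@(2,2) -> caps B=0 W=0
Move 3: B@(0,0) -> caps B=0 W=0
Move 4: W@(2,3) -> caps B=0 W=0
Move 5: B@(3,2) -> caps B=0 W=0
Move 6: W@(3,0) -> caps B=0 W=0
Move 7: B@(1,0) -> caps B=0 W=0
Move 8: W@(4,2) -> caps B=0 W=0
Move 9: B@(4,1) -> caps B=1 W=0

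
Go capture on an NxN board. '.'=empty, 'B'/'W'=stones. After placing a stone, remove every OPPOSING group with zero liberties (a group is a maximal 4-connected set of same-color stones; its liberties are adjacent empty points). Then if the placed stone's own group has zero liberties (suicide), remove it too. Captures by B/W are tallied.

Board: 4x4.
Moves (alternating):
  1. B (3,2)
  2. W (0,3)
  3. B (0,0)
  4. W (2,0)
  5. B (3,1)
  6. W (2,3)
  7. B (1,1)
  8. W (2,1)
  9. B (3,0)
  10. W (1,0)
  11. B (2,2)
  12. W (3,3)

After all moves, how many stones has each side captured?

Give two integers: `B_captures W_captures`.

Answer: 3 0

Derivation:
Move 1: B@(3,2) -> caps B=0 W=0
Move 2: W@(0,3) -> caps B=0 W=0
Move 3: B@(0,0) -> caps B=0 W=0
Move 4: W@(2,0) -> caps B=0 W=0
Move 5: B@(3,1) -> caps B=0 W=0
Move 6: W@(2,3) -> caps B=0 W=0
Move 7: B@(1,1) -> caps B=0 W=0
Move 8: W@(2,1) -> caps B=0 W=0
Move 9: B@(3,0) -> caps B=0 W=0
Move 10: W@(1,0) -> caps B=0 W=0
Move 11: B@(2,2) -> caps B=3 W=0
Move 12: W@(3,3) -> caps B=3 W=0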